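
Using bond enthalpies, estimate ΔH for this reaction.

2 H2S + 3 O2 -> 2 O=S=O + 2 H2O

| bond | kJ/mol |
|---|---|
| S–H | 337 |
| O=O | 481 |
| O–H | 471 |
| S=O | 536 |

ΔH ≈ −1237 kJ

Bonds broken (reactants):
  O=O: 3 × 481 = 1443
  S–H: 4 × 337 = 1348
  Σ(broken) = 2791 kJ
Bonds formed (products):
  O–H: 4 × 471 = 1884
  S=O: 4 × 536 = 2144
  Σ(formed) = 4028 kJ
ΔH = Σ(broken) − Σ(formed) = 2791 − 4028 = −1237 kJ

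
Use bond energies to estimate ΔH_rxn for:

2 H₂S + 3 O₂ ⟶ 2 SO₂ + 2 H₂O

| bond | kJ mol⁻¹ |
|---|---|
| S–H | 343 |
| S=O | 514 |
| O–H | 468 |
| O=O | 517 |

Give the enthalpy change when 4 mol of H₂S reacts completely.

ΔH = −2010 kJ

Bonds broken (reactants):
  O=O: 3 × 517 = 1551
  S–H: 4 × 343 = 1372
  Σ(broken) = 2923 kJ
Bonds formed (products):
  O–H: 4 × 468 = 1872
  S=O: 4 × 514 = 2056
  Σ(formed) = 3928 kJ
ΔH = Σ(broken) − Σ(formed) = 2923 − 3928 = −1005 kJ
For 2× the reaction as written: 2 × (−1005) = −2010 kJ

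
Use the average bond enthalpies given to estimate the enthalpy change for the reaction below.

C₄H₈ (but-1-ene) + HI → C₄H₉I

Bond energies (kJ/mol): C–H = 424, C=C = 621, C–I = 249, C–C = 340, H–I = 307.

ΔH ≈ −85 kJ

Bonds broken (reactants):
  C–C: 2 × 340 = 680
  C–H: 8 × 424 = 3392
  C=C: 1 × 621 = 621
  H–I: 1 × 307 = 307
  Σ(broken) = 5000 kJ
Bonds formed (products):
  C–C: 3 × 340 = 1020
  C–H: 9 × 424 = 3816
  C–I: 1 × 249 = 249
  Σ(formed) = 5085 kJ
ΔH = Σ(broken) − Σ(formed) = 5000 − 5085 = −85 kJ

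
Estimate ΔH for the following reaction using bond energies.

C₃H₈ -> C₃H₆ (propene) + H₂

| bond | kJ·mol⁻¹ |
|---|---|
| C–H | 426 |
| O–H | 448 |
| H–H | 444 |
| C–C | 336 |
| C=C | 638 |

ΔH ≈ +106 kJ

Bonds broken (reactants):
  C–C: 2 × 336 = 672
  C–H: 8 × 426 = 3408
  Σ(broken) = 4080 kJ
Bonds formed (products):
  C–C: 1 × 336 = 336
  C–H: 6 × 426 = 2556
  C=C: 1 × 638 = 638
  H–H: 1 × 444 = 444
  Σ(formed) = 3974 kJ
ΔH = Σ(broken) − Σ(formed) = 4080 − 3974 = +106 kJ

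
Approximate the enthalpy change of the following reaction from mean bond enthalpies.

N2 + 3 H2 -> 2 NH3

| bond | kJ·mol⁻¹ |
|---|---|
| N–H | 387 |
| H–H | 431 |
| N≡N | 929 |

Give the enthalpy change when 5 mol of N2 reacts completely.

Bonds broken (reactants):
  H–H: 3 × 431 = 1293
  N≡N: 1 × 929 = 929
  Σ(broken) = 2222 kJ
Bonds formed (products):
  N–H: 6 × 387 = 2322
  Σ(formed) = 2322 kJ
ΔH = Σ(broken) − Σ(formed) = 2222 − 2322 = −100 kJ
For 5× the reaction as written: 5 × (−100) = −500 kJ

ΔH = −500 kJ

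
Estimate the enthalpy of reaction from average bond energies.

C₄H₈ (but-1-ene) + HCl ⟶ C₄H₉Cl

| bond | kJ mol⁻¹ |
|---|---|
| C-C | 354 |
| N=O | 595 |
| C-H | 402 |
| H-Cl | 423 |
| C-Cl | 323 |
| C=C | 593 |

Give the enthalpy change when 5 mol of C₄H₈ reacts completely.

Bonds broken (reactants):
  C-C: 2 × 354 = 708
  C-H: 8 × 402 = 3216
  C=C: 1 × 593 = 593
  H-Cl: 1 × 423 = 423
  Σ(broken) = 4940 kJ
Bonds formed (products):
  C-C: 3 × 354 = 1062
  C-Cl: 1 × 323 = 323
  C-H: 9 × 402 = 3618
  Σ(formed) = 5003 kJ
ΔH = Σ(broken) − Σ(formed) = 4940 − 5003 = −63 kJ
For 5× the reaction as written: 5 × (−63) = −315 kJ

ΔH = −315 kJ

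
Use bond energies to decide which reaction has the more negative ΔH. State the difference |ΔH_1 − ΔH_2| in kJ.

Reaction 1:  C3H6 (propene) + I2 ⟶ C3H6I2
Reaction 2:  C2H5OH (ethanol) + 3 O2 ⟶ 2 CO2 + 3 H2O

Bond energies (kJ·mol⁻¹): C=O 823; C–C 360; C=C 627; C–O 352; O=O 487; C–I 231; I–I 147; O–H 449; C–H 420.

Reaction 1:
  Bonds broken (reactants):
    C–C: 1 × 360 = 360
    C–H: 6 × 420 = 2520
    C=C: 1 × 627 = 627
    I–I: 1 × 147 = 147
    Σ(broken) = 3654 kJ
  Bonds formed (products):
    C–C: 2 × 360 = 720
    C–H: 6 × 420 = 2520
    C–I: 2 × 231 = 462
    Σ(formed) = 3702 kJ
  ΔH_1 = 3654 − 3702 = −48 kJ
Reaction 2:
  Bonds broken (reactants):
    C–C: 1 × 360 = 360
    C–H: 5 × 420 = 2100
    C–O: 1 × 352 = 352
    O–H: 1 × 449 = 449
    O=O: 3 × 487 = 1461
    Σ(broken) = 4722 kJ
  Bonds formed (products):
    C=O: 4 × 823 = 3292
    O–H: 6 × 449 = 2694
    Σ(formed) = 5986 kJ
  ΔH_2 = 4722 − 5986 = −1264 kJ
ΔH_1 − ΔH_2 = +1216 kJ, so reaction 2 has the more negative ΔH; |ΔH_1 − ΔH_2| = 1216 kJ.

Reaction 2, by 1216 kJ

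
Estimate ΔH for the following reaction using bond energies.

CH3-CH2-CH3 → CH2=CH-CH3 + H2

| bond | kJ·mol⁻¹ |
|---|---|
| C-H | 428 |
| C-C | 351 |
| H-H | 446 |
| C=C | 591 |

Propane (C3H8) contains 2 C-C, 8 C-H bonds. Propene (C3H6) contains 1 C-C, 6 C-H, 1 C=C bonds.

Bonds broken (reactants):
  C-C: 2 × 351 = 702
  C-H: 8 × 428 = 3424
  Σ(broken) = 4126 kJ
Bonds formed (products):
  C-C: 1 × 351 = 351
  C-H: 6 × 428 = 2568
  C=C: 1 × 591 = 591
  H-H: 1 × 446 = 446
  Σ(formed) = 3956 kJ
ΔH = Σ(broken) − Σ(formed) = 4126 − 3956 = +170 kJ

ΔH ≈ +170 kJ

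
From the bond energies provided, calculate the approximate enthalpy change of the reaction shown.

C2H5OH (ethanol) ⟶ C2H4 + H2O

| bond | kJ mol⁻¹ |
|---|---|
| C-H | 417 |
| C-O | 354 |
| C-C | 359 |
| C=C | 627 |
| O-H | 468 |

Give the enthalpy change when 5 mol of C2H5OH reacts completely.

Bonds broken (reactants):
  C-C: 1 × 359 = 359
  C-H: 5 × 417 = 2085
  C-O: 1 × 354 = 354
  O-H: 1 × 468 = 468
  Σ(broken) = 3266 kJ
Bonds formed (products):
  C-H: 4 × 417 = 1668
  C=C: 1 × 627 = 627
  O-H: 2 × 468 = 936
  Σ(formed) = 3231 kJ
ΔH = Σ(broken) − Σ(formed) = 3266 − 3231 = +35 kJ
For 5× the reaction as written: 5 × (+35) = +175 kJ

ΔH = +175 kJ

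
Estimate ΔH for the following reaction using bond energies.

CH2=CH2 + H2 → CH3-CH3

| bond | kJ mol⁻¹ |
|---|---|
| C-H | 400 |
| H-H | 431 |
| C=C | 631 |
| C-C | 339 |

Bonds broken (reactants):
  C-H: 4 × 400 = 1600
  C=C: 1 × 631 = 631
  H-H: 1 × 431 = 431
  Σ(broken) = 2662 kJ
Bonds formed (products):
  C-C: 1 × 339 = 339
  C-H: 6 × 400 = 2400
  Σ(formed) = 2739 kJ
ΔH = Σ(broken) − Σ(formed) = 2662 − 2739 = −77 kJ

ΔH ≈ −77 kJ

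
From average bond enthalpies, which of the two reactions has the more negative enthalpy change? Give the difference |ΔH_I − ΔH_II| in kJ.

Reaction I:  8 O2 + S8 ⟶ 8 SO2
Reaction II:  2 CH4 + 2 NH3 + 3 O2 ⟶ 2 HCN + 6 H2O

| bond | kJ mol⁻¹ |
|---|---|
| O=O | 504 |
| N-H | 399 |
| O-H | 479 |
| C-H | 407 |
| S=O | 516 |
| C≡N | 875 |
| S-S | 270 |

Reaction I:
  Bonds broken (reactants):
    O=O: 8 × 504 = 4032
    S-S: 8 × 270 = 2160
    Σ(broken) = 6192 kJ
  Bonds formed (products):
    S=O: 16 × 516 = 8256
    Σ(formed) = 8256 kJ
  ΔH_I = 6192 − 8256 = −2064 kJ
Reaction II:
  Bonds broken (reactants):
    C-H: 8 × 407 = 3256
    N-H: 6 × 399 = 2394
    O=O: 3 × 504 = 1512
    Σ(broken) = 7162 kJ
  Bonds formed (products):
    C≡N: 2 × 875 = 1750
    C-H: 2 × 407 = 814
    O-H: 12 × 479 = 5748
    Σ(formed) = 8312 kJ
  ΔH_II = 7162 − 8312 = −1150 kJ
ΔH_I − ΔH_II = −914 kJ, so reaction I has the more negative ΔH; |ΔH_I − ΔH_II| = 914 kJ.

Reaction I, by 914 kJ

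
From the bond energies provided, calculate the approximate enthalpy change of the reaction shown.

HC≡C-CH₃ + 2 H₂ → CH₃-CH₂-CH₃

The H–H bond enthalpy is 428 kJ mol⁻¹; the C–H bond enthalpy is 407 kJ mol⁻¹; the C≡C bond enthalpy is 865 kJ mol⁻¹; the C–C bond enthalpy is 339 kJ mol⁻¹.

Bonds broken (reactants):
  C≡C: 1 × 865 = 865
  C–C: 1 × 339 = 339
  C–H: 4 × 407 = 1628
  H–H: 2 × 428 = 856
  Σ(broken) = 3688 kJ
Bonds formed (products):
  C–C: 2 × 339 = 678
  C–H: 8 × 407 = 3256
  Σ(formed) = 3934 kJ
ΔH = Σ(broken) − Σ(formed) = 3688 − 3934 = −246 kJ

ΔH ≈ −246 kJ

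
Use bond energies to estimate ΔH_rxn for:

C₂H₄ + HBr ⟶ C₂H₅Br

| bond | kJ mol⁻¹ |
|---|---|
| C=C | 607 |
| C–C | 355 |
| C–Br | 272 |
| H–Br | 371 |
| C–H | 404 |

Bonds broken (reactants):
  C–H: 4 × 404 = 1616
  C=C: 1 × 607 = 607
  H–Br: 1 × 371 = 371
  Σ(broken) = 2594 kJ
Bonds formed (products):
  C–Br: 1 × 272 = 272
  C–C: 1 × 355 = 355
  C–H: 5 × 404 = 2020
  Σ(formed) = 2647 kJ
ΔH = Σ(broken) − Σ(formed) = 2594 − 2647 = −53 kJ

ΔH ≈ −53 kJ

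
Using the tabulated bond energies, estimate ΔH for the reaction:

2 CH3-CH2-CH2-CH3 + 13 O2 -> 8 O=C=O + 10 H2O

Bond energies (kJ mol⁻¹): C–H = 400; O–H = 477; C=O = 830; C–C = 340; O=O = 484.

Bonds broken (reactants):
  C–C: 6 × 340 = 2040
  C–H: 20 × 400 = 8000
  O=O: 13 × 484 = 6292
  Σ(broken) = 16332 kJ
Bonds formed (products):
  C=O: 16 × 830 = 13280
  O–H: 20 × 477 = 9540
  Σ(formed) = 22820 kJ
ΔH = Σ(broken) − Σ(formed) = 16332 − 22820 = −6488 kJ

ΔH ≈ −6488 kJ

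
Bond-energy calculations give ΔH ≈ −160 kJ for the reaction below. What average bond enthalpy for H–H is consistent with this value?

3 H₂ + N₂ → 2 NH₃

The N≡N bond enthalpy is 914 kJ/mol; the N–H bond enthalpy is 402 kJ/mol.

Let D be the H–H bond energy.
Σ(broken) = 3×D + 1×914 = 914 + 3D
Σ(formed) = 6×402 = 2412
ΔH = Σ(broken) − Σ(formed) = (914 + 3D) − (2412) = −1498 + 3D
Setting this equal to −160 kJ gives 3D = 1338, so D = 446 kJ/mol.

D(H–H) ≈ 446 kJ/mol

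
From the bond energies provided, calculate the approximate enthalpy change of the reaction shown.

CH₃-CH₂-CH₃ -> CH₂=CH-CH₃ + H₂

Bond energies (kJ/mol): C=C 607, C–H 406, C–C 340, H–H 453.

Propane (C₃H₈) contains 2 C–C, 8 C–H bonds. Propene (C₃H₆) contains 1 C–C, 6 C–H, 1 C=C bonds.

ΔH ≈ +92 kJ

Bonds broken (reactants):
  C–C: 2 × 340 = 680
  C–H: 8 × 406 = 3248
  Σ(broken) = 3928 kJ
Bonds formed (products):
  C–C: 1 × 340 = 340
  C–H: 6 × 406 = 2436
  C=C: 1 × 607 = 607
  H–H: 1 × 453 = 453
  Σ(formed) = 3836 kJ
ΔH = Σ(broken) − Σ(formed) = 3928 − 3836 = +92 kJ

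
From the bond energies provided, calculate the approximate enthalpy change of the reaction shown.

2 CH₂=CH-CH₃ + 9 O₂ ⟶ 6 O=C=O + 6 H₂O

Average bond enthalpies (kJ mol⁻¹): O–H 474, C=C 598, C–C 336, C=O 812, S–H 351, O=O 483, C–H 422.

ΔH ≈ −4153 kJ

Bonds broken (reactants):
  C–C: 2 × 336 = 672
  C–H: 12 × 422 = 5064
  C=C: 2 × 598 = 1196
  O=O: 9 × 483 = 4347
  Σ(broken) = 11279 kJ
Bonds formed (products):
  C=O: 12 × 812 = 9744
  O–H: 12 × 474 = 5688
  Σ(formed) = 15432 kJ
ΔH = Σ(broken) − Σ(formed) = 11279 − 15432 = −4153 kJ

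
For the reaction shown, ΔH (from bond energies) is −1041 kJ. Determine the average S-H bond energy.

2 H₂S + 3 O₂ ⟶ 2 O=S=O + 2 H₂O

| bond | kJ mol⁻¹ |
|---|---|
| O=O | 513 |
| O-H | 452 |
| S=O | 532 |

Let D be the S-H bond energy.
Σ(broken) = 3×513 + 4×D = 1539 + 4D
Σ(formed) = 4×452 + 4×532 = 3936
ΔH = Σ(broken) − Σ(formed) = (1539 + 4D) − (3936) = −2397 + 4D
Setting this equal to −1041 kJ gives 4D = 1356, so D = 339 kJ/mol.

D(S-H) ≈ 339 kJ/mol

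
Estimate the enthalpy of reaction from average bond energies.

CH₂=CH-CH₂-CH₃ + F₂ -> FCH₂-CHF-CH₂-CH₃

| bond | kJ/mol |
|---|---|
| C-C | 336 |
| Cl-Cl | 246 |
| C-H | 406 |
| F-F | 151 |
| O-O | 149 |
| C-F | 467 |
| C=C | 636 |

ΔH ≈ −483 kJ

Bonds broken (reactants):
  C-C: 2 × 336 = 672
  C-H: 8 × 406 = 3248
  C=C: 1 × 636 = 636
  F-F: 1 × 151 = 151
  Σ(broken) = 4707 kJ
Bonds formed (products):
  C-C: 3 × 336 = 1008
  C-F: 2 × 467 = 934
  C-H: 8 × 406 = 3248
  Σ(formed) = 5190 kJ
ΔH = Σ(broken) − Σ(formed) = 4707 − 5190 = −483 kJ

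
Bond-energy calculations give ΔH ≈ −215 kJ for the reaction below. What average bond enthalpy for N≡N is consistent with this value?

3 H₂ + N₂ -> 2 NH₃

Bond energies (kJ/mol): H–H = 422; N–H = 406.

D(N≡N) ≈ 955 kJ/mol

Let D be the N≡N bond energy.
Σ(broken) = 3×422 + 1×D = 1266 + D
Σ(formed) = 6×406 = 2436
ΔH = Σ(broken) − Σ(formed) = (1266 + D) − (2436) = −1170 + D
Setting this equal to −215 kJ gives D = 955 kJ/mol.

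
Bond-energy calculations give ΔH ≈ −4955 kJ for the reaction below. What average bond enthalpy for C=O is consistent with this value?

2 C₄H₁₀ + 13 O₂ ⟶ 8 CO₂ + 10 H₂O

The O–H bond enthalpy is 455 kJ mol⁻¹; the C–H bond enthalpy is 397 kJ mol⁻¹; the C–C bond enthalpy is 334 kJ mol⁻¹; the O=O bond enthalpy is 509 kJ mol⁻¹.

D(C=O) ≈ 776 kJ/mol

Let D be the C=O bond energy.
Σ(broken) = 6×334 + 20×397 + 13×509 = 16561
Σ(formed) = 16×D + 20×455 = 9100 + 16D
ΔH = Σ(broken) − Σ(formed) = (16561) − (9100 + 16D) = +7461 − 16D
Setting this equal to −4955 kJ gives 16D = 12416, so D = 776 kJ/mol.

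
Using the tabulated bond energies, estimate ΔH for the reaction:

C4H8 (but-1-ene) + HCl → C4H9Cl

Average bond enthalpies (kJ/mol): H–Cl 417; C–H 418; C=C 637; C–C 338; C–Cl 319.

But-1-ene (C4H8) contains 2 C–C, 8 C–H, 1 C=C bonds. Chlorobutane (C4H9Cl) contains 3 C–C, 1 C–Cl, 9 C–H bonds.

ΔH ≈ −21 kJ

Bonds broken (reactants):
  C–C: 2 × 338 = 676
  C–H: 8 × 418 = 3344
  C=C: 1 × 637 = 637
  H–Cl: 1 × 417 = 417
  Σ(broken) = 5074 kJ
Bonds formed (products):
  C–C: 3 × 338 = 1014
  C–Cl: 1 × 319 = 319
  C–H: 9 × 418 = 3762
  Σ(formed) = 5095 kJ
ΔH = Σ(broken) − Σ(formed) = 5074 − 5095 = −21 kJ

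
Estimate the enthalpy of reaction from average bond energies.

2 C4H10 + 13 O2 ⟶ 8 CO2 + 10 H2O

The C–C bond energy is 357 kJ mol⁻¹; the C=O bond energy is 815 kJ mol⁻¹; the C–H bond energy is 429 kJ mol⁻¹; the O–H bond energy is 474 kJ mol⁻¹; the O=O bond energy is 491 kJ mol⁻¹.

ΔH ≈ −5415 kJ

Bonds broken (reactants):
  C–C: 6 × 357 = 2142
  C–H: 20 × 429 = 8580
  O=O: 13 × 491 = 6383
  Σ(broken) = 17105 kJ
Bonds formed (products):
  C=O: 16 × 815 = 13040
  O–H: 20 × 474 = 9480
  Σ(formed) = 22520 kJ
ΔH = Σ(broken) − Σ(formed) = 17105 − 22520 = −5415 kJ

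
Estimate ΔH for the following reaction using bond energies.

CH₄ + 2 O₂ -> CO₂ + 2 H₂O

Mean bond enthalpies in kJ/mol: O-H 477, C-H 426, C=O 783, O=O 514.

ΔH ≈ −742 kJ

Bonds broken (reactants):
  C-H: 4 × 426 = 1704
  O=O: 2 × 514 = 1028
  Σ(broken) = 2732 kJ
Bonds formed (products):
  C=O: 2 × 783 = 1566
  O-H: 4 × 477 = 1908
  Σ(formed) = 3474 kJ
ΔH = Σ(broken) − Σ(formed) = 2732 − 3474 = −742 kJ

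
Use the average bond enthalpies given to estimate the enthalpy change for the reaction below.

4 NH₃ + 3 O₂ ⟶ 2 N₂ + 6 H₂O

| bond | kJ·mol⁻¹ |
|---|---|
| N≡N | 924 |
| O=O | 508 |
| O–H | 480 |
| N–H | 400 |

ΔH ≈ −1284 kJ

Bonds broken (reactants):
  N–H: 12 × 400 = 4800
  O=O: 3 × 508 = 1524
  Σ(broken) = 6324 kJ
Bonds formed (products):
  N≡N: 2 × 924 = 1848
  O–H: 12 × 480 = 5760
  Σ(formed) = 7608 kJ
ΔH = Σ(broken) − Σ(formed) = 6324 − 7608 = −1284 kJ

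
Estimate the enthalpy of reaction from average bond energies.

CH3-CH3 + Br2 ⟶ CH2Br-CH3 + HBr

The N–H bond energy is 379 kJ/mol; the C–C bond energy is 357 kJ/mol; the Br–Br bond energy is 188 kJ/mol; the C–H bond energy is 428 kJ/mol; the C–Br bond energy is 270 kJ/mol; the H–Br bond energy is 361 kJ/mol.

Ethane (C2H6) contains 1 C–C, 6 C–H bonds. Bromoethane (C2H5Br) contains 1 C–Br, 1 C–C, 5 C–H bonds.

Bonds broken (reactants):
  Br–Br: 1 × 188 = 188
  C–C: 1 × 357 = 357
  C–H: 6 × 428 = 2568
  Σ(broken) = 3113 kJ
Bonds formed (products):
  C–Br: 1 × 270 = 270
  C–C: 1 × 357 = 357
  C–H: 5 × 428 = 2140
  H–Br: 1 × 361 = 361
  Σ(formed) = 3128 kJ
ΔH = Σ(broken) − Σ(formed) = 3113 − 3128 = −15 kJ

ΔH ≈ −15 kJ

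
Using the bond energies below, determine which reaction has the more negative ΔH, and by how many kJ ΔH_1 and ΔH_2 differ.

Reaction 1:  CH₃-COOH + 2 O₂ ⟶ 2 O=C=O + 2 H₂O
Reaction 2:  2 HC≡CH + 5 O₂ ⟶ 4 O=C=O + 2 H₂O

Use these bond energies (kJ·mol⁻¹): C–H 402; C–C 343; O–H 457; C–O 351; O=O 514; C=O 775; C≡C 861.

Reaction 1:
  Bonds broken (reactants):
    C–C: 1 × 343 = 343
    C–H: 3 × 402 = 1206
    C–O: 1 × 351 = 351
    C=O: 1 × 775 = 775
    O–H: 1 × 457 = 457
    O=O: 2 × 514 = 1028
    Σ(broken) = 4160 kJ
  Bonds formed (products):
    C=O: 4 × 775 = 3100
    O–H: 4 × 457 = 1828
    Σ(formed) = 4928 kJ
  ΔH_1 = 4160 − 4928 = −768 kJ
Reaction 2:
  Bonds broken (reactants):
    C≡C: 2 × 861 = 1722
    C–H: 4 × 402 = 1608
    O=O: 5 × 514 = 2570
    Σ(broken) = 5900 kJ
  Bonds formed (products):
    C=O: 8 × 775 = 6200
    O–H: 4 × 457 = 1828
    Σ(formed) = 8028 kJ
  ΔH_2 = 5900 − 8028 = −2128 kJ
ΔH_1 − ΔH_2 = +1360 kJ, so reaction 2 has the more negative ΔH; |ΔH_1 − ΔH_2| = 1360 kJ.

Reaction 2, by 1360 kJ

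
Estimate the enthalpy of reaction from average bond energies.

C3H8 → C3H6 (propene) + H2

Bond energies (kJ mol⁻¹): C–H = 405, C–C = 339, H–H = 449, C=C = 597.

Bonds broken (reactants):
  C–C: 2 × 339 = 678
  C–H: 8 × 405 = 3240
  Σ(broken) = 3918 kJ
Bonds formed (products):
  C–C: 1 × 339 = 339
  C–H: 6 × 405 = 2430
  C=C: 1 × 597 = 597
  H–H: 1 × 449 = 449
  Σ(formed) = 3815 kJ
ΔH = Σ(broken) − Σ(formed) = 3918 − 3815 = +103 kJ

ΔH ≈ +103 kJ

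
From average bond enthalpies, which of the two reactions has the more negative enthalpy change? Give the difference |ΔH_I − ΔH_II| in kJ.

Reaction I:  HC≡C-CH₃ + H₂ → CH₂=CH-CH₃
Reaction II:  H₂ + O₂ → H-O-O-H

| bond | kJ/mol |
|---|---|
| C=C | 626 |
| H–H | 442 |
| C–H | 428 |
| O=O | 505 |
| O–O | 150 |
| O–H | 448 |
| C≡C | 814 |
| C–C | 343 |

Reaction I, by 127 kJ

Reaction I:
  Bonds broken (reactants):
    C≡C: 1 × 814 = 814
    C–C: 1 × 343 = 343
    C–H: 4 × 428 = 1712
    H–H: 1 × 442 = 442
    Σ(broken) = 3311 kJ
  Bonds formed (products):
    C–C: 1 × 343 = 343
    C–H: 6 × 428 = 2568
    C=C: 1 × 626 = 626
    Σ(formed) = 3537 kJ
  ΔH_I = 3311 − 3537 = −226 kJ
Reaction II:
  Bonds broken (reactants):
    H–H: 1 × 442 = 442
    O=O: 1 × 505 = 505
    Σ(broken) = 947 kJ
  Bonds formed (products):
    O–H: 2 × 448 = 896
    O–O: 1 × 150 = 150
    Σ(formed) = 1046 kJ
  ΔH_II = 947 − 1046 = −99 kJ
ΔH_I − ΔH_II = −127 kJ, so reaction I has the more negative ΔH; |ΔH_I − ΔH_II| = 127 kJ.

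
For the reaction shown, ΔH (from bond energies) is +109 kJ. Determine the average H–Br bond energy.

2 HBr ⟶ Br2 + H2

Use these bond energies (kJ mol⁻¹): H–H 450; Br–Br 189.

Let D be the H–Br bond energy.
Σ(broken) = 2×D = 2D
Σ(formed) = 1×189 + 1×450 = 639
ΔH = Σ(broken) − Σ(formed) = (2D) − (639) = −639 + 2D
Setting this equal to +109 kJ gives 2D = 748, so D = 374 kJ/mol.

D(H–Br) ≈ 374 kJ/mol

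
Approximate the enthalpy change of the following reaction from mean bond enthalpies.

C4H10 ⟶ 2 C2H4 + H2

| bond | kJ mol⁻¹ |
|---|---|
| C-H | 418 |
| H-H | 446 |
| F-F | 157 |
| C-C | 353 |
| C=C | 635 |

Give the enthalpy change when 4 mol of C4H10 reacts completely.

Bonds broken (reactants):
  C-C: 3 × 353 = 1059
  C-H: 10 × 418 = 4180
  Σ(broken) = 5239 kJ
Bonds formed (products):
  C-H: 8 × 418 = 3344
  C=C: 2 × 635 = 1270
  H-H: 1 × 446 = 446
  Σ(formed) = 5060 kJ
ΔH = Σ(broken) − Σ(formed) = 5239 − 5060 = +179 kJ
For 4× the reaction as written: 4 × (+179) = +716 kJ

ΔH = +716 kJ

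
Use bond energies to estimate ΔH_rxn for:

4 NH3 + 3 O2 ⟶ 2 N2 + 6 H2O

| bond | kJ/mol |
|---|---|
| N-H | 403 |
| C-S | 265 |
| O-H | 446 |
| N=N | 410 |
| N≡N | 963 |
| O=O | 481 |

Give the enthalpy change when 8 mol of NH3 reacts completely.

Bonds broken (reactants):
  N-H: 12 × 403 = 4836
  O=O: 3 × 481 = 1443
  Σ(broken) = 6279 kJ
Bonds formed (products):
  N≡N: 2 × 963 = 1926
  O-H: 12 × 446 = 5352
  Σ(formed) = 7278 kJ
ΔH = Σ(broken) − Σ(formed) = 6279 − 7278 = −999 kJ
For 2× the reaction as written: 2 × (−999) = −1998 kJ

ΔH = −1998 kJ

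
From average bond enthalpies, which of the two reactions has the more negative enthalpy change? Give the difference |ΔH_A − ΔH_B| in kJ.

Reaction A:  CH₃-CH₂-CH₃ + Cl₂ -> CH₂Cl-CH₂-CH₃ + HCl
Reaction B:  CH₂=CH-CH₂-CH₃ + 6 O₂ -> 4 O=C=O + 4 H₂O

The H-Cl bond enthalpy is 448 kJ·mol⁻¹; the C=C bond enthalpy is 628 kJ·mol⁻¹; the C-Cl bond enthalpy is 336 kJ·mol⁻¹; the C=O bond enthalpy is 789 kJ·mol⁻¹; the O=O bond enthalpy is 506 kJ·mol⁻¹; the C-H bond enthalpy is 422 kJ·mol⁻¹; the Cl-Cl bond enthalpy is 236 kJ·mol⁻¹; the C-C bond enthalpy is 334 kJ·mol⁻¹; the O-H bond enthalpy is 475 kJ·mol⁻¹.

Reaction A:
  Bonds broken (reactants):
    C-C: 2 × 334 = 668
    C-H: 8 × 422 = 3376
    Cl-Cl: 1 × 236 = 236
    Σ(broken) = 4280 kJ
  Bonds formed (products):
    C-C: 2 × 334 = 668
    C-Cl: 1 × 336 = 336
    C-H: 7 × 422 = 2954
    H-Cl: 1 × 448 = 448
    Σ(formed) = 4406 kJ
  ΔH_A = 4280 − 4406 = −126 kJ
Reaction B:
  Bonds broken (reactants):
    C-C: 2 × 334 = 668
    C-H: 8 × 422 = 3376
    C=C: 1 × 628 = 628
    O=O: 6 × 506 = 3036
    Σ(broken) = 7708 kJ
  Bonds formed (products):
    C=O: 8 × 789 = 6312
    O-H: 8 × 475 = 3800
    Σ(formed) = 10112 kJ
  ΔH_B = 7708 − 10112 = −2404 kJ
ΔH_A − ΔH_B = +2278 kJ, so reaction B has the more negative ΔH; |ΔH_A − ΔH_B| = 2278 kJ.

Reaction B, by 2278 kJ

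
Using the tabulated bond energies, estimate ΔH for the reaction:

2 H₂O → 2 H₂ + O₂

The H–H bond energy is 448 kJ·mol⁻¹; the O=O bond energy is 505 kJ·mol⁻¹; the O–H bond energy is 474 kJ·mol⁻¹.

ΔH ≈ +495 kJ

Bonds broken (reactants):
  O–H: 4 × 474 = 1896
  Σ(broken) = 1896 kJ
Bonds formed (products):
  H–H: 2 × 448 = 896
  O=O: 1 × 505 = 505
  Σ(formed) = 1401 kJ
ΔH = Σ(broken) − Σ(formed) = 1896 − 1401 = +495 kJ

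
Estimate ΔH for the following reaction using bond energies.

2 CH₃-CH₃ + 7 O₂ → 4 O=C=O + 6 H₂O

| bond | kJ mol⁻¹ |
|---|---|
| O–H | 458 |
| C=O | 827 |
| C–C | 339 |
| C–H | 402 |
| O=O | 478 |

Bonds broken (reactants):
  C–C: 2 × 339 = 678
  C–H: 12 × 402 = 4824
  O=O: 7 × 478 = 3346
  Σ(broken) = 8848 kJ
Bonds formed (products):
  C=O: 8 × 827 = 6616
  O–H: 12 × 458 = 5496
  Σ(formed) = 12112 kJ
ΔH = Σ(broken) − Σ(formed) = 8848 − 12112 = −3264 kJ

ΔH ≈ −3264 kJ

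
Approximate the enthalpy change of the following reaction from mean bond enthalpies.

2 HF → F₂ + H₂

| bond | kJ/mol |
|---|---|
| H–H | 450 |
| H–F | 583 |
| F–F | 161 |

ΔH ≈ +555 kJ

Bonds broken (reactants):
  H–F: 2 × 583 = 1166
  Σ(broken) = 1166 kJ
Bonds formed (products):
  F–F: 1 × 161 = 161
  H–H: 1 × 450 = 450
  Σ(formed) = 611 kJ
ΔH = Σ(broken) − Σ(formed) = 1166 − 611 = +555 kJ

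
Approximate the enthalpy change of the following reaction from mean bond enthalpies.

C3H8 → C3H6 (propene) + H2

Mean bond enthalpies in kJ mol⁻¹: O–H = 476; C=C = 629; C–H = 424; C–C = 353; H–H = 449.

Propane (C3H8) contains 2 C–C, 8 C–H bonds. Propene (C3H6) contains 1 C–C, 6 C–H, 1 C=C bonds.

ΔH ≈ +123 kJ

Bonds broken (reactants):
  C–C: 2 × 353 = 706
  C–H: 8 × 424 = 3392
  Σ(broken) = 4098 kJ
Bonds formed (products):
  C–C: 1 × 353 = 353
  C–H: 6 × 424 = 2544
  C=C: 1 × 629 = 629
  H–H: 1 × 449 = 449
  Σ(formed) = 3975 kJ
ΔH = Σ(broken) − Σ(formed) = 4098 − 3975 = +123 kJ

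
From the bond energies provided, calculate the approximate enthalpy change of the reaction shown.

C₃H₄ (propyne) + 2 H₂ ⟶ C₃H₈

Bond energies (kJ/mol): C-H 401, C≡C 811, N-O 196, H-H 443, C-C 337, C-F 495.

Bonds broken (reactants):
  C≡C: 1 × 811 = 811
  C-C: 1 × 337 = 337
  C-H: 4 × 401 = 1604
  H-H: 2 × 443 = 886
  Σ(broken) = 3638 kJ
Bonds formed (products):
  C-C: 2 × 337 = 674
  C-H: 8 × 401 = 3208
  Σ(formed) = 3882 kJ
ΔH = Σ(broken) − Σ(formed) = 3638 − 3882 = −244 kJ

ΔH ≈ −244 kJ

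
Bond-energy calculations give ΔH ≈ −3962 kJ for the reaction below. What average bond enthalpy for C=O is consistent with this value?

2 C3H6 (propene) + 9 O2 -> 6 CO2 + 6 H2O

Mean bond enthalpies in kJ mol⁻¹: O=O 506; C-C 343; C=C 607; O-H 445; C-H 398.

Let D be the C=O bond energy.
Σ(broken) = 2×343 + 12×398 + 2×607 + 9×506 = 11230
Σ(formed) = 12×D + 12×445 = 5340 + 12D
ΔH = Σ(broken) − Σ(formed) = (11230) − (5340 + 12D) = +5890 − 12D
Setting this equal to −3962 kJ gives 12D = 9852, so D = 821 kJ/mol.

D(C=O) ≈ 821 kJ/mol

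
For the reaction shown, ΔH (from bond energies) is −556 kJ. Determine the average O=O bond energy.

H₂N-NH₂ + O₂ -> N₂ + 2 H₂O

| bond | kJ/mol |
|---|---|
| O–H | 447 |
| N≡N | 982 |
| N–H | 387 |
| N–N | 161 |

D(O=O) ≈ 505 kJ/mol

Let D be the O=O bond energy.
Σ(broken) = 4×387 + 1×161 + 1×D = 1709 + D
Σ(formed) = 1×982 + 4×447 = 2770
ΔH = Σ(broken) − Σ(formed) = (1709 + D) − (2770) = −1061 + D
Setting this equal to −556 kJ gives D = 505 kJ/mol.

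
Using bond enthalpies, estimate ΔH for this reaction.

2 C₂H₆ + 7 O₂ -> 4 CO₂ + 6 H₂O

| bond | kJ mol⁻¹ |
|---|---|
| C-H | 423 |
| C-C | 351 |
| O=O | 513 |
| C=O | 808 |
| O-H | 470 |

ΔH ≈ −2735 kJ

Bonds broken (reactants):
  C-C: 2 × 351 = 702
  C-H: 12 × 423 = 5076
  O=O: 7 × 513 = 3591
  Σ(broken) = 9369 kJ
Bonds formed (products):
  C=O: 8 × 808 = 6464
  O-H: 12 × 470 = 5640
  Σ(formed) = 12104 kJ
ΔH = Σ(broken) − Σ(formed) = 9369 − 12104 = −2735 kJ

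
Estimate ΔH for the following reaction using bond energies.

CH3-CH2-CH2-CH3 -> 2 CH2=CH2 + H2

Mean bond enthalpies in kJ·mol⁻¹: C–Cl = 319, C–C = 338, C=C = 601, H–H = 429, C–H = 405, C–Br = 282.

ΔH ≈ +193 kJ

Bonds broken (reactants):
  C–C: 3 × 338 = 1014
  C–H: 10 × 405 = 4050
  Σ(broken) = 5064 kJ
Bonds formed (products):
  C–H: 8 × 405 = 3240
  C=C: 2 × 601 = 1202
  H–H: 1 × 429 = 429
  Σ(formed) = 4871 kJ
ΔH = Σ(broken) − Σ(formed) = 5064 − 4871 = +193 kJ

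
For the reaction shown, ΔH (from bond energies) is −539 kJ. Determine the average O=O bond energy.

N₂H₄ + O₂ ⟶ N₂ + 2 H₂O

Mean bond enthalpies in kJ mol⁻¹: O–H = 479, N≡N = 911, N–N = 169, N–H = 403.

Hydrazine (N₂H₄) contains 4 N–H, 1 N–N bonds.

D(O=O) ≈ 507 kJ/mol

Let D be the O=O bond energy.
Σ(broken) = 4×403 + 1×169 + 1×D = 1781 + D
Σ(formed) = 1×911 + 4×479 = 2827
ΔH = Σ(broken) − Σ(formed) = (1781 + D) − (2827) = −1046 + D
Setting this equal to −539 kJ gives D = 507 kJ/mol.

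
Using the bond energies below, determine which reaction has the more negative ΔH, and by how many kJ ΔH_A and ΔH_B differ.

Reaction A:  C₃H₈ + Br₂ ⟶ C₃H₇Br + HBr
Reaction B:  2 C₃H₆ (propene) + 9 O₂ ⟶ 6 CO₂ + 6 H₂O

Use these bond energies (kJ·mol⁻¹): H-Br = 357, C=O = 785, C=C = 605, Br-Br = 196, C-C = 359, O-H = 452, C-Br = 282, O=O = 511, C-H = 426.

Reaction A:
  Bonds broken (reactants):
    Br-Br: 1 × 196 = 196
    C-C: 2 × 359 = 718
    C-H: 8 × 426 = 3408
    Σ(broken) = 4322 kJ
  Bonds formed (products):
    C-Br: 1 × 282 = 282
    C-C: 2 × 359 = 718
    C-H: 7 × 426 = 2982
    H-Br: 1 × 357 = 357
    Σ(formed) = 4339 kJ
  ΔH_A = 4322 − 4339 = −17 kJ
Reaction B:
  Bonds broken (reactants):
    C-C: 2 × 359 = 718
    C-H: 12 × 426 = 5112
    C=C: 2 × 605 = 1210
    O=O: 9 × 511 = 4599
    Σ(broken) = 11639 kJ
  Bonds formed (products):
    C=O: 12 × 785 = 9420
    O-H: 12 × 452 = 5424
    Σ(formed) = 14844 kJ
  ΔH_B = 11639 − 14844 = −3205 kJ
ΔH_A − ΔH_B = +3188 kJ, so reaction B has the more negative ΔH; |ΔH_A − ΔH_B| = 3188 kJ.

Reaction B, by 3188 kJ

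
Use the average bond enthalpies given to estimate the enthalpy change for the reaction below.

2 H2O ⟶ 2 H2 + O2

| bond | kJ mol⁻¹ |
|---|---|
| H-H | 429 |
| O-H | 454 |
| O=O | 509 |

ΔH ≈ +449 kJ

Bonds broken (reactants):
  O-H: 4 × 454 = 1816
  Σ(broken) = 1816 kJ
Bonds formed (products):
  H-H: 2 × 429 = 858
  O=O: 1 × 509 = 509
  Σ(formed) = 1367 kJ
ΔH = Σ(broken) − Σ(formed) = 1816 − 1367 = +449 kJ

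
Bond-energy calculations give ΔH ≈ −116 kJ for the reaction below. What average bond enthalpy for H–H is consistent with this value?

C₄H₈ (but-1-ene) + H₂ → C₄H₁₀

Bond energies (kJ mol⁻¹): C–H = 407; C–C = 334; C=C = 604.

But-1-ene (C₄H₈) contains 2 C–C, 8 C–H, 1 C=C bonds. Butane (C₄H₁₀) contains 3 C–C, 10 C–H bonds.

Let D be the H–H bond energy.
Σ(broken) = 2×334 + 8×407 + 1×604 + 1×D = 4528 + D
Σ(formed) = 3×334 + 10×407 = 5072
ΔH = Σ(broken) − Σ(formed) = (4528 + D) − (5072) = −544 + D
Setting this equal to −116 kJ gives D = 428 kJ/mol.

D(H–H) ≈ 428 kJ/mol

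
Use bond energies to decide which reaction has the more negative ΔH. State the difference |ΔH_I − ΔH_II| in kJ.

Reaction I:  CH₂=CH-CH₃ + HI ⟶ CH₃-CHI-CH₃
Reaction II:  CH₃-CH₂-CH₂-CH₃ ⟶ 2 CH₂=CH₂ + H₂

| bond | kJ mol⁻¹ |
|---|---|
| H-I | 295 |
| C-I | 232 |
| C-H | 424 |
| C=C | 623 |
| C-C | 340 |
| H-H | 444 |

Reaction I:
  Bonds broken (reactants):
    C-C: 1 × 340 = 340
    C-H: 6 × 424 = 2544
    C=C: 1 × 623 = 623
    H-I: 1 × 295 = 295
    Σ(broken) = 3802 kJ
  Bonds formed (products):
    C-C: 2 × 340 = 680
    C-H: 7 × 424 = 2968
    C-I: 1 × 232 = 232
    Σ(formed) = 3880 kJ
  ΔH_I = 3802 − 3880 = −78 kJ
Reaction II:
  Bonds broken (reactants):
    C-C: 3 × 340 = 1020
    C-H: 10 × 424 = 4240
    Σ(broken) = 5260 kJ
  Bonds formed (products):
    C-H: 8 × 424 = 3392
    C=C: 2 × 623 = 1246
    H-H: 1 × 444 = 444
    Σ(formed) = 5082 kJ
  ΔH_II = 5260 − 5082 = +178 kJ
ΔH_I − ΔH_II = −256 kJ, so reaction I has the more negative ΔH; |ΔH_I − ΔH_II| = 256 kJ.

Reaction I, by 256 kJ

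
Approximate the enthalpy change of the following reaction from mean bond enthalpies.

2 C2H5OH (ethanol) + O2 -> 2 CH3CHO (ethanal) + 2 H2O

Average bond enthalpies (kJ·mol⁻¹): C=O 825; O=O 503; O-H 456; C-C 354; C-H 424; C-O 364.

ΔH ≈ −483 kJ

Bonds broken (reactants):
  C-C: 2 × 354 = 708
  C-H: 10 × 424 = 4240
  C-O: 2 × 364 = 728
  O-H: 2 × 456 = 912
  O=O: 1 × 503 = 503
  Σ(broken) = 7091 kJ
Bonds formed (products):
  C-C: 2 × 354 = 708
  C-H: 8 × 424 = 3392
  C=O: 2 × 825 = 1650
  O-H: 4 × 456 = 1824
  Σ(formed) = 7574 kJ
ΔH = Σ(broken) − Σ(formed) = 7091 − 7574 = −483 kJ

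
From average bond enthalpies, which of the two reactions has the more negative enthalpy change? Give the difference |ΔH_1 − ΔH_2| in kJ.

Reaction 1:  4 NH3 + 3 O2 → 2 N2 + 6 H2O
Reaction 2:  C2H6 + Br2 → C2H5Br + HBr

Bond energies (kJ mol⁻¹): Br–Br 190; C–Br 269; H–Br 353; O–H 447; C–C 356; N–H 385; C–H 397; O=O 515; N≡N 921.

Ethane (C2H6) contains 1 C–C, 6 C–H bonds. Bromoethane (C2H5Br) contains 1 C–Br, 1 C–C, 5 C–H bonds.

Reaction 1:
  Bonds broken (reactants):
    N–H: 12 × 385 = 4620
    O=O: 3 × 515 = 1545
    Σ(broken) = 6165 kJ
  Bonds formed (products):
    N≡N: 2 × 921 = 1842
    O–H: 12 × 447 = 5364
    Σ(formed) = 7206 kJ
  ΔH_1 = 6165 − 7206 = −1041 kJ
Reaction 2:
  Bonds broken (reactants):
    Br–Br: 1 × 190 = 190
    C–C: 1 × 356 = 356
    C–H: 6 × 397 = 2382
    Σ(broken) = 2928 kJ
  Bonds formed (products):
    C–Br: 1 × 269 = 269
    C–C: 1 × 356 = 356
    C–H: 5 × 397 = 1985
    H–Br: 1 × 353 = 353
    Σ(formed) = 2963 kJ
  ΔH_2 = 2928 − 2963 = −35 kJ
ΔH_1 − ΔH_2 = −1006 kJ, so reaction 1 has the more negative ΔH; |ΔH_1 − ΔH_2| = 1006 kJ.

Reaction 1, by 1006 kJ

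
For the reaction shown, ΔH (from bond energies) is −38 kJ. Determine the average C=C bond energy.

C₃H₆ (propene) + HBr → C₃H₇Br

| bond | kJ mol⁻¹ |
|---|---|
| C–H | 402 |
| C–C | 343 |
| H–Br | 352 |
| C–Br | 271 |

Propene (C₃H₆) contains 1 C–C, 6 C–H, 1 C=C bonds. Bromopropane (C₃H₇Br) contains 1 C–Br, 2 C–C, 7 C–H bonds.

Let D be the C=C bond energy.
Σ(broken) = 1×343 + 6×402 + 1×D + 1×352 = 3107 + D
Σ(formed) = 1×271 + 2×343 + 7×402 = 3771
ΔH = Σ(broken) − Σ(formed) = (3107 + D) − (3771) = −664 + D
Setting this equal to −38 kJ gives D = 626 kJ/mol.

D(C=C) ≈ 626 kJ/mol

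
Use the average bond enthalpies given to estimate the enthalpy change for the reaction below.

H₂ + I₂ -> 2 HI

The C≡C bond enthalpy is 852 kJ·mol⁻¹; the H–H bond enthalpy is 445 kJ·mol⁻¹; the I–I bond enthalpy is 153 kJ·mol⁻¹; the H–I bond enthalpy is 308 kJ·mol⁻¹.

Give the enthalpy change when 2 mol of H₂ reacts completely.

ΔH = −36 kJ

Bonds broken (reactants):
  H–H: 1 × 445 = 445
  I–I: 1 × 153 = 153
  Σ(broken) = 598 kJ
Bonds formed (products):
  H–I: 2 × 308 = 616
  Σ(formed) = 616 kJ
ΔH = Σ(broken) − Σ(formed) = 598 − 616 = −18 kJ
For 2× the reaction as written: 2 × (−18) = −36 kJ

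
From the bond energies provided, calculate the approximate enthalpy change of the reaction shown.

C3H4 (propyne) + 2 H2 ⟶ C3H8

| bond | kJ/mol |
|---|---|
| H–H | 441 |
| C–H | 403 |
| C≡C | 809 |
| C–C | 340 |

Bonds broken (reactants):
  C≡C: 1 × 809 = 809
  C–C: 1 × 340 = 340
  C–H: 4 × 403 = 1612
  H–H: 2 × 441 = 882
  Σ(broken) = 3643 kJ
Bonds formed (products):
  C–C: 2 × 340 = 680
  C–H: 8 × 403 = 3224
  Σ(formed) = 3904 kJ
ΔH = Σ(broken) − Σ(formed) = 3643 − 3904 = −261 kJ

ΔH ≈ −261 kJ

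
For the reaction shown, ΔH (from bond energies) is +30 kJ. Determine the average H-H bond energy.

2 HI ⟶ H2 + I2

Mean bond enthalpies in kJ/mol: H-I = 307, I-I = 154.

D(H-H) ≈ 430 kJ/mol

Let D be the H-H bond energy.
Σ(broken) = 2×307 = 614
Σ(formed) = 1×D + 1×154 = 154 + D
ΔH = Σ(broken) − Σ(formed) = (614) − (154 + D) = +460 − D
Setting this equal to +30 kJ gives D = 430 kJ/mol.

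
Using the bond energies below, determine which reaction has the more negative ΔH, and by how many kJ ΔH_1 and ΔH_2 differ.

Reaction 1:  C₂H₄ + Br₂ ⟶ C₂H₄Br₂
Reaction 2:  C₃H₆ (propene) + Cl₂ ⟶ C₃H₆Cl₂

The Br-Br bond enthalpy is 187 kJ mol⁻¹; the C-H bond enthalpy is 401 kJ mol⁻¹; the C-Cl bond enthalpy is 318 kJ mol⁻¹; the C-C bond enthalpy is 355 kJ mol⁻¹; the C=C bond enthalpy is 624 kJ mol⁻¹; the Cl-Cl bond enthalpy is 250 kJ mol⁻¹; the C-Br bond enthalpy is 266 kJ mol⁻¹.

Reaction 2, by 41 kJ

Reaction 1:
  Bonds broken (reactants):
    Br-Br: 1 × 187 = 187
    C-H: 4 × 401 = 1604
    C=C: 1 × 624 = 624
    Σ(broken) = 2415 kJ
  Bonds formed (products):
    C-Br: 2 × 266 = 532
    C-C: 1 × 355 = 355
    C-H: 4 × 401 = 1604
    Σ(formed) = 2491 kJ
  ΔH_1 = 2415 − 2491 = −76 kJ
Reaction 2:
  Bonds broken (reactants):
    C-C: 1 × 355 = 355
    C-H: 6 × 401 = 2406
    C=C: 1 × 624 = 624
    Cl-Cl: 1 × 250 = 250
    Σ(broken) = 3635 kJ
  Bonds formed (products):
    C-C: 2 × 355 = 710
    C-Cl: 2 × 318 = 636
    C-H: 6 × 401 = 2406
    Σ(formed) = 3752 kJ
  ΔH_2 = 3635 − 3752 = −117 kJ
ΔH_1 − ΔH_2 = +41 kJ, so reaction 2 has the more negative ΔH; |ΔH_1 − ΔH_2| = 41 kJ.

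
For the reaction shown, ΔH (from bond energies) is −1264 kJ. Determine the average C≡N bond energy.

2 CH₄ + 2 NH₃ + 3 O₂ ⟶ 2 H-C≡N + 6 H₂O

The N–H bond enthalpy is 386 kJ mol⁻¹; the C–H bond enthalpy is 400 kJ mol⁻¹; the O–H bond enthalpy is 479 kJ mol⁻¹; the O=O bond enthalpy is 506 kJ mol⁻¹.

D(C≡N) ≈ 875 kJ/mol

Let D be the C≡N bond energy.
Σ(broken) = 8×400 + 6×386 + 3×506 = 7034
Σ(formed) = 2×D + 2×400 + 12×479 = 6548 + 2D
ΔH = Σ(broken) − Σ(formed) = (7034) − (6548 + 2D) = +486 − 2D
Setting this equal to −1264 kJ gives 2D = 1750, so D = 875 kJ/mol.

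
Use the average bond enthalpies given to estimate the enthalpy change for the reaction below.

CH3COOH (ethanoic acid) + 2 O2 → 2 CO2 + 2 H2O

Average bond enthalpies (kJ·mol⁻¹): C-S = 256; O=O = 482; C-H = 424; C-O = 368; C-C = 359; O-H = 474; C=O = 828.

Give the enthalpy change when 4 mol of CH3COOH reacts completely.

Bonds broken (reactants):
  C-C: 1 × 359 = 359
  C-H: 3 × 424 = 1272
  C-O: 1 × 368 = 368
  C=O: 1 × 828 = 828
  O-H: 1 × 474 = 474
  O=O: 2 × 482 = 964
  Σ(broken) = 4265 kJ
Bonds formed (products):
  C=O: 4 × 828 = 3312
  O-H: 4 × 474 = 1896
  Σ(formed) = 5208 kJ
ΔH = Σ(broken) − Σ(formed) = 4265 − 5208 = −943 kJ
For 4× the reaction as written: 4 × (−943) = −3772 kJ

ΔH = −3772 kJ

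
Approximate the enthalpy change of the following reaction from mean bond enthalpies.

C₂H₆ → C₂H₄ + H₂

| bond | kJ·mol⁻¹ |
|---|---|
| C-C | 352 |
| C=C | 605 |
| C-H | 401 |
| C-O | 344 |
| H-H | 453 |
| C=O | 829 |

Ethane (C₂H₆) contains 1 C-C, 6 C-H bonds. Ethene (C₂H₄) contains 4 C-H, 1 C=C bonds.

Bonds broken (reactants):
  C-C: 1 × 352 = 352
  C-H: 6 × 401 = 2406
  Σ(broken) = 2758 kJ
Bonds formed (products):
  C-H: 4 × 401 = 1604
  C=C: 1 × 605 = 605
  H-H: 1 × 453 = 453
  Σ(formed) = 2662 kJ
ΔH = Σ(broken) − Σ(formed) = 2758 − 2662 = +96 kJ

ΔH ≈ +96 kJ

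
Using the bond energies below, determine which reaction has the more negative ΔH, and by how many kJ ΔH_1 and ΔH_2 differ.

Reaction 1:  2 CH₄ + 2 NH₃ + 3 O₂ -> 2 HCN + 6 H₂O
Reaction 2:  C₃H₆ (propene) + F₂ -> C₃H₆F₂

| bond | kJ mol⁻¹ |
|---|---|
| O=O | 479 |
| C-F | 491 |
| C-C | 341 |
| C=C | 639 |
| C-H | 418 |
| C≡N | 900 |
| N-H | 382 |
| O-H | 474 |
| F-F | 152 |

Reaction 1:
  Bonds broken (reactants):
    C-H: 8 × 418 = 3344
    N-H: 6 × 382 = 2292
    O=O: 3 × 479 = 1437
    Σ(broken) = 7073 kJ
  Bonds formed (products):
    C≡N: 2 × 900 = 1800
    C-H: 2 × 418 = 836
    O-H: 12 × 474 = 5688
    Σ(formed) = 8324 kJ
  ΔH_1 = 7073 − 8324 = −1251 kJ
Reaction 2:
  Bonds broken (reactants):
    C-C: 1 × 341 = 341
    C-H: 6 × 418 = 2508
    C=C: 1 × 639 = 639
    F-F: 1 × 152 = 152
    Σ(broken) = 3640 kJ
  Bonds formed (products):
    C-C: 2 × 341 = 682
    C-F: 2 × 491 = 982
    C-H: 6 × 418 = 2508
    Σ(formed) = 4172 kJ
  ΔH_2 = 3640 − 4172 = −532 kJ
ΔH_1 − ΔH_2 = −719 kJ, so reaction 1 has the more negative ΔH; |ΔH_1 − ΔH_2| = 719 kJ.

Reaction 1, by 719 kJ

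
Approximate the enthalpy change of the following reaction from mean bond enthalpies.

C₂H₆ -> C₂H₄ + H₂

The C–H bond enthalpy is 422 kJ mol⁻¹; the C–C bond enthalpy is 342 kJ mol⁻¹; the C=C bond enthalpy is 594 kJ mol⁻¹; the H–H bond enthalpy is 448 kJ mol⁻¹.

Bonds broken (reactants):
  C–C: 1 × 342 = 342
  C–H: 6 × 422 = 2532
  Σ(broken) = 2874 kJ
Bonds formed (products):
  C–H: 4 × 422 = 1688
  C=C: 1 × 594 = 594
  H–H: 1 × 448 = 448
  Σ(formed) = 2730 kJ
ΔH = Σ(broken) − Σ(formed) = 2874 − 2730 = +144 kJ

ΔH ≈ +144 kJ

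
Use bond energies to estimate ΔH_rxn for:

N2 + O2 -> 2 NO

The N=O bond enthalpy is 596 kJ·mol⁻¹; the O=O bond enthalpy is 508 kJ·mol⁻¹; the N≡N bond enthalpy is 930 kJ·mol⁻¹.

ΔH ≈ +246 kJ

Bonds broken (reactants):
  N≡N: 1 × 930 = 930
  O=O: 1 × 508 = 508
  Σ(broken) = 1438 kJ
Bonds formed (products):
  N=O: 2 × 596 = 1192
  Σ(formed) = 1192 kJ
ΔH = Σ(broken) − Σ(formed) = 1438 − 1192 = +246 kJ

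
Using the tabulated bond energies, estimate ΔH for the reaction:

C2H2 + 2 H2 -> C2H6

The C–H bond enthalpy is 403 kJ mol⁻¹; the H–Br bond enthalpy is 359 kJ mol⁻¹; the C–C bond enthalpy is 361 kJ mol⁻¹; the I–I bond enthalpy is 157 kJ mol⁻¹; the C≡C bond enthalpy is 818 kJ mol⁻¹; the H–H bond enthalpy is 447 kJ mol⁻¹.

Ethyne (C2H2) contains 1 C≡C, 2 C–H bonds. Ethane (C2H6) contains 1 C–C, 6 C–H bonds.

Bonds broken (reactants):
  C≡C: 1 × 818 = 818
  C–H: 2 × 403 = 806
  H–H: 2 × 447 = 894
  Σ(broken) = 2518 kJ
Bonds formed (products):
  C–C: 1 × 361 = 361
  C–H: 6 × 403 = 2418
  Σ(formed) = 2779 kJ
ΔH = Σ(broken) − Σ(formed) = 2518 − 2779 = −261 kJ

ΔH ≈ −261 kJ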